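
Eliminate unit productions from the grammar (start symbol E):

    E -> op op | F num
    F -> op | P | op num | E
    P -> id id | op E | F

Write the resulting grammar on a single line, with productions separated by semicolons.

Unit pairs: F ⇒* {E, P}; P ⇒* {E, F}.
For each unit pair (A, B), copy every non-unit production of B to A, then drop all unit productions.

E -> op op | F num; F -> op op | F num | op | op num | id id | op E; P -> op op | F num | op | op num | id id | op E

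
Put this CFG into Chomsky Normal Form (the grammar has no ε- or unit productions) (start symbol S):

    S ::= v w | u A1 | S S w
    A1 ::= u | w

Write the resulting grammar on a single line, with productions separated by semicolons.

Introduce a nonterminal for each terminal appearing in a rule of length ≥ 2: X1 → v, X2 → w, X3 → u.
Binarize each right-hand side of length ≥ 3 by chaining fresh nonterminals (Y1, Y2, …): affected rules were S → S S X2.

S ::= X1 X2 | X3 A1 | S Y1; A1 ::= u | w; X1 ::= v; X2 ::= w; X3 ::= u; Y1 ::= S X2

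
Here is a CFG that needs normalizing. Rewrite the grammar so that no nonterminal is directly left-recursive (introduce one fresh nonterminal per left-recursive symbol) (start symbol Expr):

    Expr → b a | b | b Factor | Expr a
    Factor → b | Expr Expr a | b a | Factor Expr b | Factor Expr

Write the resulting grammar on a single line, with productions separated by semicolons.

Expr, Factor are directly left-recursive.
For Expr: α = {a}, β = {b a, b, b Factor}. Rewrite as Expr → β Expr1 and Expr1 → α Expr1 | ε.
For Factor: α = {Expr b, Expr}, β = {b, Expr Expr a, b a}. Rewrite as Factor → β Factor1 and Factor1 → α Factor1 | ε.

Expr → b a Expr1 | b Expr1 | b Factor Expr1; Factor → b Factor1 | Expr Expr a Factor1 | b a Factor1; Expr1 → a Expr1 | eps; Factor1 → Expr b Factor1 | Expr Factor1 | eps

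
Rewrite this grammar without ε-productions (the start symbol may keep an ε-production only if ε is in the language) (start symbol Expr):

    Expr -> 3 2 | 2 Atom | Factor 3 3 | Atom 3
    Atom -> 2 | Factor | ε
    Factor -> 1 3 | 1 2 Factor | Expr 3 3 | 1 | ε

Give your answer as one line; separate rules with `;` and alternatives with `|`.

Nullable nonterminals: {Atom, Factor}.
ε ∉ L(G), so no ε-production is kept.
For each production, add variants omitting each subset of nullable occurrences: Expr → 2 Atom gives 2 Atom | 2. Expr → Factor 3 3 gives Factor 3 3 | 3 3. Expr → Atom 3 gives Atom 3 | 3. Factor → 1 2 Factor gives 1 2 Factor | 1 2.

Expr -> 3 2 | 2 Atom | 2 | Factor 3 3 | 3 3 | Atom 3 | 3; Atom -> 2 | Factor; Factor -> 1 3 | 1 2 Factor | 1 2 | Expr 3 3 | 1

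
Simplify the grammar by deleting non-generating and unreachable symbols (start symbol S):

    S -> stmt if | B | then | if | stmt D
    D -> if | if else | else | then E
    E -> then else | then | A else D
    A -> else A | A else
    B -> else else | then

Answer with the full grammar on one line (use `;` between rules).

S -> stmt if | B | then | if | stmt D; D -> if | if else | else | then E; E -> then else | then; B -> else else | then

Generating nonterminals: {B, D, E, S}.
Reachable from S after that: {B, D, E, S}.
Removed useless symbols: {A} and every production mentioning them.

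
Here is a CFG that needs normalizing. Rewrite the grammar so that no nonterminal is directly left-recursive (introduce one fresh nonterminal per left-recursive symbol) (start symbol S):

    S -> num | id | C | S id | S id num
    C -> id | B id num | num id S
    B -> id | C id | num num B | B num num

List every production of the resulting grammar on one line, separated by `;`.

S -> num S' | id S' | C S'; C -> id | B id num | num id S; B -> id B' | C id B' | num num B B'; S' -> id S' | id num S' | ε; B' -> num num B' | ε

Directly left-recursive nonterminals: S, B.
For S: α = {id, id num}, β = {num, id, C}. Rewrite as S → β S' and S' → α S' | ε.
For B: α = {num num}, β = {id, C id, num num B}. Rewrite as B → β B' and B' → α B' | ε.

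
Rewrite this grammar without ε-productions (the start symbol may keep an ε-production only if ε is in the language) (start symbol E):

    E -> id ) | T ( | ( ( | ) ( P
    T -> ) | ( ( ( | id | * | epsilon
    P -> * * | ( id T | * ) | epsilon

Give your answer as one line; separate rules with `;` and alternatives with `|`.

Nullable set = {P, T}.
ε ∉ L(G), so no ε-production is kept.
For each production, add variants omitting each subset of nullable occurrences: E → T ( gives T ( | (. E → ) ( P gives ) ( P | ) (. P → ( id T gives ( id T | ( id.

E -> id ) | T ( | ( | ( ( | ) ( P | ) (; T -> ) | ( ( ( | id | *; P -> * * | ( id T | ( id | * )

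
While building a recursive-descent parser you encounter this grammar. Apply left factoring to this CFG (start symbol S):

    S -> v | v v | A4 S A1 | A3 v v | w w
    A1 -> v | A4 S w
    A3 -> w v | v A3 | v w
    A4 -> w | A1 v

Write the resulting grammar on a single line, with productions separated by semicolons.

S -> A4 S A1 | A3 v v | w w | v S'; A1 -> v | A4 S w; A3 -> w v | v A3'; A4 -> w | A1 v; S' -> ε | v; A3' -> A3 | w

S has alternatives sharing prefix 'v': factor to S → v S' with S' → ε | v.
A3 has alternatives sharing prefix 'v': factor to A3 → v A3' with A3' → A3 | w.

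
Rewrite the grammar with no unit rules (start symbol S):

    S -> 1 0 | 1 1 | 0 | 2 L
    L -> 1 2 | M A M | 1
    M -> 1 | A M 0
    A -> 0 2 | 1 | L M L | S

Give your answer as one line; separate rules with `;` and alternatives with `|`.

S -> 1 0 | 1 1 | 0 | 2 L; L -> 1 2 | M A M | 1; M -> 1 | A M 0; A -> 1 0 | 1 1 | 0 | 2 L | 0 2 | 1 | L M L

Unit pairs: A ⇒* {S}.
For every A with A ⇒* B via unit rules, add B's non-unit alternatives to A; then delete every rule of the form X → Y.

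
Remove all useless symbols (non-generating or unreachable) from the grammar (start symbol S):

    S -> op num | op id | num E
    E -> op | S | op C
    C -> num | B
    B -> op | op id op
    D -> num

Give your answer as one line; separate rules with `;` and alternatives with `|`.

S -> op num | op id | num E; E -> op | S | op C; C -> num | B; B -> op | op id op

Generating nonterminals: {B, C, D, E, S}.
Reachable from S after that: {B, C, E, S}.
Removed useless symbols: {D} and every production mentioning them.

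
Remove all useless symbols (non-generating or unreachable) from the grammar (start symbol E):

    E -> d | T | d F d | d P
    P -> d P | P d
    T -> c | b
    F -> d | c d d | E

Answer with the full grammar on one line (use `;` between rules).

E -> d | T | d F d; T -> c | b; F -> d | c d d | E

Generating nonterminals: {E, F, T}.
Reachable from E after that: {E, F, T}.
Removed useless symbols: {P} and every production mentioning them.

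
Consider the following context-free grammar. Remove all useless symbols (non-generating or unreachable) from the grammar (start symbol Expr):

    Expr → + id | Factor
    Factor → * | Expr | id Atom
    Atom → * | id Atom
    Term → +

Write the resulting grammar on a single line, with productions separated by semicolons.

Expr → + id | Factor; Factor → * | Expr | id Atom; Atom → * | id Atom

Generating nonterminals: {Atom, Expr, Factor, Term}.
Reachable from Expr after that: {Atom, Expr, Factor}.
Removed useless symbols: {Term} and every production mentioning them.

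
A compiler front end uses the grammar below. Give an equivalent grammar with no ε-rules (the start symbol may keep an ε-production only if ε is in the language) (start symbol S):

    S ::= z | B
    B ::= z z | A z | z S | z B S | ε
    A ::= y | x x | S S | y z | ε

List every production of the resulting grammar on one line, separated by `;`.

Nullable nonterminals: {A, B, S}.
ε ∈ L(G) since S is nullable, so keep S → ε.
Add the nullable-subset variants: B → A z gives A z | z. B → z B S gives z B S | z B. A → S S gives S S | S.

S ::= z | B | ε; B ::= z z | A z | z | z S | z B S | z B; A ::= y | x x | S S | S | y z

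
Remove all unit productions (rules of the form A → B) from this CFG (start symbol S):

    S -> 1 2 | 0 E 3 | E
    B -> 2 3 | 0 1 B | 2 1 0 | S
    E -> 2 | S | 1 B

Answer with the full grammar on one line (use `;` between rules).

S -> 2 | 1 B | 1 2 | 0 E 3; B -> 2 3 | 0 1 B | 2 1 0 | 2 | 1 B | 1 2 | 0 E 3; E -> 2 | 1 B | 1 2 | 0 E 3

Unit pairs: B ⇒* {E, S}; E ⇒* {S}; S ⇒* {E}.
For every A with A ⇒* B via unit rules, add B's non-unit alternatives to A; then delete every rule of the form X → Y.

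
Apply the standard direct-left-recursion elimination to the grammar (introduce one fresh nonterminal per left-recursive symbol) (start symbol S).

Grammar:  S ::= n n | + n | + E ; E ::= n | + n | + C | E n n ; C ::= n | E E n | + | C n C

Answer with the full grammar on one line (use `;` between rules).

Left recursion appears on E, C.
For E: α = {n n}, β = {n, + n, + C}. Rewrite as E → β E' and E' → α E' | ε.
For C: α = {n C}, β = {n, E E n, +}. Rewrite as C → β C' and C' → α C' | ε.

S ::= n n | + n | + E; E ::= n E' | + n E' | + C E'; C ::= n C' | E E n C' | + C'; E' ::= n n E' | ε; C' ::= n C C' | ε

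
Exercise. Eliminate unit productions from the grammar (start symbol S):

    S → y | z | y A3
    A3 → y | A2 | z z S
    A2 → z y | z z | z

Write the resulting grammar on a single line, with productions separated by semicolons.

S → y | z | y A3; A3 → z y | z z | z | y | z z S; A2 → z y | z z | z

Unit pairs: A3 ⇒* {A2}.
For every A with A ⇒* B via unit rules, add B's non-unit alternatives to A; then delete every rule of the form X → Y.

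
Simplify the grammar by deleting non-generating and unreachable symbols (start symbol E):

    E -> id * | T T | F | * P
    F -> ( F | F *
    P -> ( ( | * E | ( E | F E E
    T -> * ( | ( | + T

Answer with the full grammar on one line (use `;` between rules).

E -> id * | T T | * P; P -> ( ( | * E | ( E; T -> * ( | ( | + T

Generating nonterminals: {E, P, T}.
Reachable from E after that: {E, P, T}.
Removed useless symbols: {F} and every production mentioning them.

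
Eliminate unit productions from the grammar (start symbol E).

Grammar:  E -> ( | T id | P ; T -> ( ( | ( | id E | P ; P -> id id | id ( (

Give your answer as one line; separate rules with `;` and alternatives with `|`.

E -> ( | T id | id id | id ( (; T -> id id | id ( ( | ( ( | ( | id E; P -> id id | id ( (

Unit pairs: E ⇒* {P}; T ⇒* {P}.
Replace each nonterminal's rules with the union of the non-unit rules of every nonterminal it unit-derives.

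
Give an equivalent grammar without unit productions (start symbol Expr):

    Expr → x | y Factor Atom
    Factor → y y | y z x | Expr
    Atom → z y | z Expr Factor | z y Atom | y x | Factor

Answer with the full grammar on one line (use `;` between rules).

Expr → x | y Factor Atom; Factor → y y | y z x | x | y Factor Atom; Atom → z y | z Expr Factor | z y Atom | y x | y y | y z x | x | y Factor Atom

Unit pairs: Atom ⇒* {Expr, Factor}; Factor ⇒* {Expr}.
For every A with A ⇒* B via unit rules, add B's non-unit alternatives to A; then delete every rule of the form X → Y.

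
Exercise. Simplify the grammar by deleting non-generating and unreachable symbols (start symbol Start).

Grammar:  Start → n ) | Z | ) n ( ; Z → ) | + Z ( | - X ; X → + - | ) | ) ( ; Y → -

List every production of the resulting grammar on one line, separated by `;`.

Start → n ) | Z | ) n (; Z → ) | + Z ( | - X; X → + - | ) | ) (

Generating nonterminals: {Start, X, Y, Z}.
Reachable from Start after that: {Start, X, Z}.
Removed useless symbols: {Y} and every production mentioning them.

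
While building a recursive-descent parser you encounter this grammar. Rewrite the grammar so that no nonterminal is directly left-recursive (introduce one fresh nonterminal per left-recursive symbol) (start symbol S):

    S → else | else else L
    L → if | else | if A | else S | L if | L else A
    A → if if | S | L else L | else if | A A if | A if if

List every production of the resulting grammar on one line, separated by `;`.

S → else | else else L; L → if L' | else L' | if A L' | else S L'; A → if if A' | S A' | L else L A' | else if A'; L' → if L' | else A L' | ε; A' → A if A' | if if A' | ε

L, A are directly left-recursive.
For L: α = {if, else A}, β = {if, else, if A, else S}. Rewrite as L → β L' and L' → α L' | ε.
For A: α = {A if, if if}, β = {if if, S, L else L, else if}. Rewrite as A → β A' and A' → α A' | ε.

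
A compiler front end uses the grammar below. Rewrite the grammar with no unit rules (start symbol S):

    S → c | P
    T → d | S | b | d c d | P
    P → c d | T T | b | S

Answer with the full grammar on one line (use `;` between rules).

Unit pairs: P ⇒* {S}; S ⇒* {P}; T ⇒* {P, S}.
For each unit pair (A, B), copy every non-unit production of B to A, then drop all unit productions.

S → c | c d | T T | b; T → c | c d | T T | b | d | d c d; P → c | c d | T T | b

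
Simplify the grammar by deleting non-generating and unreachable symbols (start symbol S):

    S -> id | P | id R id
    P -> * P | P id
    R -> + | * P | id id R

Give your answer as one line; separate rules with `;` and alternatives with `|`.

S -> id | id R id; R -> + | id id R

Generating nonterminals: {R, S}.
Reachable from S after that: {R, S}.
Removed useless symbols: {P} and every production mentioning them.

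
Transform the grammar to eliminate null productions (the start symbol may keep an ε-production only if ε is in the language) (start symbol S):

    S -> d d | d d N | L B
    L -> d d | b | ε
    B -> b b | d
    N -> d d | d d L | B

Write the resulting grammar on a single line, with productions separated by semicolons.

The nullable symbols are {L}.
ε ∉ L(G), so no ε-production is kept.
Expand every rule over subsets of its nullable positions: S → L B gives L B | B.

S -> d d | d d N | L B | B; L -> d d | b; B -> b b | d; N -> d d | d d L | B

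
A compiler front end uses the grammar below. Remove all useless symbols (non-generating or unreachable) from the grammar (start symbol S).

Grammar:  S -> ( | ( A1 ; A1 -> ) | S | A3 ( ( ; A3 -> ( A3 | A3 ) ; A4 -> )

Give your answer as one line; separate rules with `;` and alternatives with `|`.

Generating nonterminals: {A1, A4, S}.
Reachable from S after that: {A1, S}.
Removed useless symbols: {A3, A4} and every production mentioning them.

S -> ( | ( A1; A1 -> ) | S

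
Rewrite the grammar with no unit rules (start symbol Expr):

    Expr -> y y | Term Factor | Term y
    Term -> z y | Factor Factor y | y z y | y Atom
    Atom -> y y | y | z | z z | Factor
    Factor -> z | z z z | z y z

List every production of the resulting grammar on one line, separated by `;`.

Unit pairs: Atom ⇒* {Factor}.
Replace each nonterminal's rules with the union of the non-unit rules of every nonterminal it unit-derives.

Expr -> y y | Term Factor | Term y; Term -> z y | Factor Factor y | y z y | y Atom; Atom -> y y | y | z | z z | z z z | z y z; Factor -> z | z z z | z y z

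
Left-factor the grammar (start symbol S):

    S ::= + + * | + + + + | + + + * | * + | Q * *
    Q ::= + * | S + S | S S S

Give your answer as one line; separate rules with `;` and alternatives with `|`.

S has alternatives sharing prefix '+ +': factor to S → + + S' with S' → * | + + | + *.
Q has alternatives sharing prefix 'S': factor to Q → S Q' with Q' → + S | S S.
S' has alternatives sharing prefix '+': factor to S' → + S'' with S'' → + | *.

S ::= * + | Q * * | + + S'; Q ::= + * | S Q'; S' ::= * | + S''; Q' ::= + S | S S; S'' ::= + | *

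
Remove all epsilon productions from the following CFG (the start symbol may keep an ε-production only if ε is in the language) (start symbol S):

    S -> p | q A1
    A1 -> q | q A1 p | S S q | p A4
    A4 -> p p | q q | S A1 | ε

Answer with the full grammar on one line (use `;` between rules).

Nullable set = {A4}.
ε ∉ L(G), so no ε-production is kept.
Expand every rule over subsets of its nullable positions: A1 → p A4 gives p A4 | p.

S -> p | q A1; A1 -> q | q A1 p | S S q | p A4 | p; A4 -> p p | q q | S A1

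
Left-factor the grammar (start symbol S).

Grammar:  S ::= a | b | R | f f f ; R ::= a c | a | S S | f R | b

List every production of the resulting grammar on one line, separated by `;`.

R has alternatives sharing prefix 'a': factor to R → a R' with R' → c | ε.

S ::= a | b | R | f f f; R ::= S S | f R | b | a R'; R' ::= c | ε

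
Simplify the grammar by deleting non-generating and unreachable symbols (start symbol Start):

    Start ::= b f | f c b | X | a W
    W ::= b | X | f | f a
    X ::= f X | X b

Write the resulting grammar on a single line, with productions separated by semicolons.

Generating nonterminals: {Start, W}.
Reachable from Start after that: {Start, W}.
Removed useless symbols: {X} and every production mentioning them.

Start ::= b f | f c b | a W; W ::= b | f | f a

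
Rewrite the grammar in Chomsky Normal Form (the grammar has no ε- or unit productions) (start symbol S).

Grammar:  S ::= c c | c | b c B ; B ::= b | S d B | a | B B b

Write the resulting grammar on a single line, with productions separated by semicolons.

Introduce a nonterminal for each terminal appearing in a rule of length ≥ 2: X1 → c, X2 → b, X3 → d.
Binarize each right-hand side of length ≥ 3 by chaining fresh nonterminals (Y1, Y2, …): affected rules were S → X2 X1 B; B → S X3 B; B → B B X2.

S ::= X1 X1 | c | X2 Y1; B ::= b | S Y2 | a | B Y3; X1 ::= c; X2 ::= b; X3 ::= d; Y1 ::= X1 B; Y2 ::= X3 B; Y3 ::= B X2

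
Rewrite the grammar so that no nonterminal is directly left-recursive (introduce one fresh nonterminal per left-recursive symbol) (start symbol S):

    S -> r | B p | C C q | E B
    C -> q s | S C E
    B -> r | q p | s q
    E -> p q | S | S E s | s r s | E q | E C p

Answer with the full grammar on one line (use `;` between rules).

Directly left-recursive nonterminal: E.
For E: α = {q, C p}, β = {p q, S, S E s, s r s}. Rewrite as E → β E' and E' → α E' | ε.

S -> r | B p | C C q | E B; C -> q s | S C E; B -> r | q p | s q; E -> p q E' | S E' | S E s E' | s r s E'; E' -> q E' | C p E' | ε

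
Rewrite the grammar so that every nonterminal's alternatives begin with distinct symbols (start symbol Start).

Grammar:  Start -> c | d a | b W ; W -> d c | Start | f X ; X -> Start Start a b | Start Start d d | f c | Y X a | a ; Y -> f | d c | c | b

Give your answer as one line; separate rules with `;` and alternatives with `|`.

Start -> c | d a | b W; W -> d c | Start | f X; X -> f c | Y X a | a | Start Start X1; Y -> f | d c | c | b; X1 -> a b | d d

X has alternatives sharing prefix 'Start Start': factor to X → Start Start X1 with X1 → a b | d d.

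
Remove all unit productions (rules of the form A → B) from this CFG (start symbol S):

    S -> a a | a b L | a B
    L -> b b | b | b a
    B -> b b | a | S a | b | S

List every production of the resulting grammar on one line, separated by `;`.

S -> a a | a b L | a B; L -> b b | b | b a; B -> b b | a | S a | b | a a | a b L | a B

Unit pairs: B ⇒* {S}.
Replace each nonterminal's rules with the union of the non-unit rules of every nonterminal it unit-derives.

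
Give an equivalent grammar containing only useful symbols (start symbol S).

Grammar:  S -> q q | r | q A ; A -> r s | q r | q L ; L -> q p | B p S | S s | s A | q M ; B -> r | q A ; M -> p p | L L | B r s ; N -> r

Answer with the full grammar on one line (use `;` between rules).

Generating nonterminals: {A, B, L, M, N, S}.
Reachable from S after that: {A, B, L, M, S}.
Removed useless symbols: {N} and every production mentioning them.

S -> q q | r | q A; A -> r s | q r | q L; L -> q p | B p S | S s | s A | q M; B -> r | q A; M -> p p | L L | B r s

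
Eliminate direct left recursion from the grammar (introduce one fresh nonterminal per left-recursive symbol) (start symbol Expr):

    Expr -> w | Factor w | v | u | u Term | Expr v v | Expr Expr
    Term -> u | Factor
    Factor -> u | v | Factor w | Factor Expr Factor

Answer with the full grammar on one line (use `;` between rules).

Expr -> w Expr1 | Factor w Expr1 | v Expr1 | u Expr1 | u Term Expr1; Term -> u | Factor; Factor -> u Factor1 | v Factor1; Expr1 -> v v Expr1 | Expr Expr1 | eps; Factor1 -> w Factor1 | Expr Factor Factor1 | eps

Expr, Factor are directly left-recursive.
For Expr: α = {v v, Expr}, β = {w, Factor w, v, u, u Term}. Rewrite as Expr → β Expr1 and Expr1 → α Expr1 | ε.
For Factor: α = {w, Expr Factor}, β = {u, v}. Rewrite as Factor → β Factor1 and Factor1 → α Factor1 | ε.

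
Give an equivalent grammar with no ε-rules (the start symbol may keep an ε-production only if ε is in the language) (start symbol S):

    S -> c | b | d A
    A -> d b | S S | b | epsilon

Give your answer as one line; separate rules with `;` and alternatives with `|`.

S -> c | b | d A | d; A -> d b | S S | b

Nullable nonterminals: {A}.
ε ∉ L(G), so no ε-production is kept.
Expand every rule over subsets of its nullable positions: S → d A gives d A | d.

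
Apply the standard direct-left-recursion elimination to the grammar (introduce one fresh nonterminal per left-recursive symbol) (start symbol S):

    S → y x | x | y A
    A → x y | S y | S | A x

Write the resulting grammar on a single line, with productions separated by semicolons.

S → y x | x | y A; A → x y A' | S y A' | S A'; A' → x A' | epsilon

Left recursion appears on A.
For A: α = {x}, β = {x y, S y, S}. Rewrite as A → β A' and A' → α A' | ε.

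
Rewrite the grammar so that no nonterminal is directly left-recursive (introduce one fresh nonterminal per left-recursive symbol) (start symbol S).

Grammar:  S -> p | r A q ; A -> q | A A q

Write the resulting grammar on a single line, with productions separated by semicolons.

S -> p | r A q; A -> q A'; A' -> A q A' | ε

Directly left-recursive nonterminal: A.
For A: α = {A q}, β = {q}. Rewrite as A → β A' and A' → α A' | ε.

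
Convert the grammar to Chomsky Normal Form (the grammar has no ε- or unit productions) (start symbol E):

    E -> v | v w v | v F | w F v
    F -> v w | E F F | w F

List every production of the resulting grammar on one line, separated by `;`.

E -> v | X1 Y1 | X1 F | X2 Y2; F -> X1 X2 | E Y3 | X2 F; X1 -> v; X2 -> w; Y1 -> X2 X1; Y2 -> F X1; Y3 -> F F

Introduce a nonterminal for each terminal appearing in a rule of length ≥ 2: X1 → v, X2 → w.
Binarize each right-hand side of length ≥ 3 by chaining fresh nonterminals (Y1, Y2, …): affected rules were E → X1 X2 X1; E → X2 F X1; F → E F F.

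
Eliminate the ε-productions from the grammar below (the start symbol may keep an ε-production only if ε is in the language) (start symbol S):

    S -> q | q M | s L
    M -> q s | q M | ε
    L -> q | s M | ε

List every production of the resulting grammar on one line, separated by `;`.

The nullable symbols are {L, M}.
ε ∉ L(G), so no ε-production is kept.
For each production, add variants omitting each subset of nullable occurrences: S → s L gives s L | s. M → q M gives q M | q. L → s M gives s M | s.

S -> q | q M | s L | s; M -> q s | q M | q; L -> q | s M | s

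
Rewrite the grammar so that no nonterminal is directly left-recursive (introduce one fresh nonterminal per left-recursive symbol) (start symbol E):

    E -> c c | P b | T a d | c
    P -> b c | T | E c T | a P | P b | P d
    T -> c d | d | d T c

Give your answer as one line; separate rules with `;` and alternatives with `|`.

P is directly left-recursive.
For P: α = {b, d}, β = {b c, T, E c T, a P}. Rewrite as P → β P' and P' → α P' | ε.

E -> c c | P b | T a d | c; P -> b c P' | T P' | E c T P' | a P P'; T -> c d | d | d T c; P' -> b P' | d P' | ε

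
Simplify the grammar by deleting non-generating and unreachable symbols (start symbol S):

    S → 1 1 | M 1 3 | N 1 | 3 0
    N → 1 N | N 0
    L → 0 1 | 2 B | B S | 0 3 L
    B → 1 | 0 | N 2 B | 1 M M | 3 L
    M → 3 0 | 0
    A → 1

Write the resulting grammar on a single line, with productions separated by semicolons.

Generating nonterminals: {A, B, L, M, S}.
Reachable from S after that: {M, S}.
Removed useless symbols: {A, B, L, N} and every production mentioning them.

S → 1 1 | M 1 3 | 3 0; M → 3 0 | 0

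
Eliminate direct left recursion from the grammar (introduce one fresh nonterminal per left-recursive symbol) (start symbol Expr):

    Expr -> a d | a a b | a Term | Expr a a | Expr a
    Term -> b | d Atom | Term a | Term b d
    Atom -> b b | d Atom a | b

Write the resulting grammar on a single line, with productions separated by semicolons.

Expr -> a d Expr1 | a a b Expr1 | a Term Expr1; Term -> b Term1 | d Atom Term1; Atom -> b b | d Atom a | b; Expr1 -> a a Expr1 | a Expr1 | ε; Term1 -> a Term1 | b d Term1 | ε

Left recursion appears on Expr, Term.
For Expr: α = {a a, a}, β = {a d, a a b, a Term}. Rewrite as Expr → β Expr1 and Expr1 → α Expr1 | ε.
For Term: α = {a, b d}, β = {b, d Atom}. Rewrite as Term → β Term1 and Term1 → α Term1 | ε.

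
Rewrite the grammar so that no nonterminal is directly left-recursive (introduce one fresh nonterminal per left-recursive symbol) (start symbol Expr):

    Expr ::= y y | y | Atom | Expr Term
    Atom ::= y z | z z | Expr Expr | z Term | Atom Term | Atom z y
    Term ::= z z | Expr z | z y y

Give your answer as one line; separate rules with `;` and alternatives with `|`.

Left recursion appears on Expr, Atom.
For Expr: α = {Term}, β = {y y, y, Atom}. Rewrite as Expr → β Expr1 and Expr1 → α Expr1 | ε.
For Atom: α = {Term, z y}, β = {y z, z z, Expr Expr, z Term}. Rewrite as Atom → β Atom1 and Atom1 → α Atom1 | ε.

Expr ::= y y Expr1 | y Expr1 | Atom Expr1; Atom ::= y z Atom1 | z z Atom1 | Expr Expr Atom1 | z Term Atom1; Term ::= z z | Expr z | z y y; Expr1 ::= Term Expr1 | ε; Atom1 ::= Term Atom1 | z y Atom1 | ε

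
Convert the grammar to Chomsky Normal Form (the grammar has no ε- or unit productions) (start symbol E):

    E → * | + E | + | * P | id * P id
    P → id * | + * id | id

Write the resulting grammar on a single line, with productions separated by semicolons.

Introduce a nonterminal for each terminal appearing in a rule of length ≥ 2: X1 → +, X2 → *, X3 → id.
Binarize each right-hand side of length ≥ 3 by chaining fresh nonterminals (Y1, Y2, …): affected rules were E → X3 X2 P X3; P → X1 X2 X3.

E → * | X1 E | + | X2 P | X3 Y1; P → X3 X2 | X1 Y3 | id; X1 → +; X2 → *; X3 → id; Y1 → X2 Y2; Y2 → P X3; Y3 → X2 X3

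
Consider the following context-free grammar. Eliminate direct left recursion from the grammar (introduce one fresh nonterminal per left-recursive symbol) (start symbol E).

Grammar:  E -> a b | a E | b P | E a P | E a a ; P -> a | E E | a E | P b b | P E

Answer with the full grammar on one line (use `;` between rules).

E, P are directly left-recursive.
For E: α = {a P, a a}, β = {a b, a E, b P}. Rewrite as E → β E' and E' → α E' | ε.
For P: α = {b b, E}, β = {a, E E, a E}. Rewrite as P → β P' and P' → α P' | ε.

E -> a b E' | a E E' | b P E'; P -> a P' | E E P' | a E P'; E' -> a P E' | a a E' | ε; P' -> b b P' | E P' | ε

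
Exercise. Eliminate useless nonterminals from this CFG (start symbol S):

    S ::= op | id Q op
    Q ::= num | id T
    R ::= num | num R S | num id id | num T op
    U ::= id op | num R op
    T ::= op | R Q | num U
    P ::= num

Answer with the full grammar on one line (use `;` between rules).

S ::= op | id Q op; Q ::= num | id T; R ::= num | num R S | num id id | num T op; U ::= id op | num R op; T ::= op | R Q | num U

Generating nonterminals: {P, Q, R, S, T, U}.
Reachable from S after that: {Q, R, S, T, U}.
Removed useless symbols: {P} and every production mentioning them.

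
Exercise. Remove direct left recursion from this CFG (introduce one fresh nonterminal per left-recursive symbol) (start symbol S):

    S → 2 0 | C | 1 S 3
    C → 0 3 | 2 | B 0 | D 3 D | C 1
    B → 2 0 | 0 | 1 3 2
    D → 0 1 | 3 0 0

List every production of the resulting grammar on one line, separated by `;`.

S → 2 0 | C | 1 S 3; C → 0 3 C' | 2 C' | B 0 C' | D 3 D C'; B → 2 0 | 0 | 1 3 2; D → 0 1 | 3 0 0; C' → 1 C' | eps

Left recursion appears on C.
For C: α = {1}, β = {0 3, 2, B 0, D 3 D}. Rewrite as C → β C' and C' → α C' | ε.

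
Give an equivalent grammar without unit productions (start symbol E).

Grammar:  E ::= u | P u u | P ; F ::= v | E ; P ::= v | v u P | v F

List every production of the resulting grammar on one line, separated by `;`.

Unit pairs: E ⇒* {P}; F ⇒* {E, P}.
Replace each nonterminal's rules with the union of the non-unit rules of every nonterminal it unit-derives.

E ::= u | P u u | v | v u P | v F; F ::= u | P u u | v | v u P | v F; P ::= v | v u P | v F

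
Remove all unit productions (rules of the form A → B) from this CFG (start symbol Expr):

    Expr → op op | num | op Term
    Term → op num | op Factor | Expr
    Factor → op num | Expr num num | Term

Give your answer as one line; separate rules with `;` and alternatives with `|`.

Expr → op op | num | op Term; Term → op num | op Factor | op op | num | op Term; Factor → op num | op Factor | Expr num num | op op | num | op Term

Unit pairs: Factor ⇒* {Expr, Term}; Term ⇒* {Expr}.
Replace each nonterminal's rules with the union of the non-unit rules of every nonterminal it unit-derives.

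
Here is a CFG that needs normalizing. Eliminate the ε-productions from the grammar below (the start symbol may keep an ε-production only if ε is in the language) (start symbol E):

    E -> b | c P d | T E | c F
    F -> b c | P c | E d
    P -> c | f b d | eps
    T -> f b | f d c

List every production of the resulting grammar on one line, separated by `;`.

The nullable symbols are {P}.
ε ∉ L(G), so no ε-production is kept.
For each production, add variants omitting each subset of nullable occurrences: E → c P d gives c P d | c d. F → P c gives P c | c.

E -> b | c P d | c d | T E | c F; F -> b c | P c | c | E d; P -> c | f b d; T -> f b | f d c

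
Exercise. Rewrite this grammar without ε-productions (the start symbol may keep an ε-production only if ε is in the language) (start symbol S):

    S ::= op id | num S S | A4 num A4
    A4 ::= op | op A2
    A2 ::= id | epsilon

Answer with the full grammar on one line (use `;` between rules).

S ::= op id | num S S | A4 num A4; A4 ::= op | op A2; A2 ::= id

Nullable set = {A2}.
ε ∉ L(G), so no ε-production is kept.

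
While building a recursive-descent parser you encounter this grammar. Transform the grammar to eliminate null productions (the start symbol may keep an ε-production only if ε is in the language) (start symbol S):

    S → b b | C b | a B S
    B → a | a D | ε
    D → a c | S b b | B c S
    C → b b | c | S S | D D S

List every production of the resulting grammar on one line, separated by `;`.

S → b b | C b | a B S | a S; B → a | a D; D → a c | S b b | B c S | c S; C → b b | c | S S | D D S

Nullable set = {B}.
ε ∉ L(G), so no ε-production is kept.
Expand every rule over subsets of its nullable positions: S → a B S gives a B S | a S. D → B c S gives B c S | c S.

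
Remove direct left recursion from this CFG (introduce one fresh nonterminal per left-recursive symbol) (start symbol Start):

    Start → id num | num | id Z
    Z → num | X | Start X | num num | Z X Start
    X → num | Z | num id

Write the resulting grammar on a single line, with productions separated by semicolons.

Left recursion appears on Z.
For Z: α = {X Start}, β = {num, X, Start X, num num}. Rewrite as Z → β Z1 and Z1 → α Z1 | ε.

Start → id num | num | id Z; Z → num Z1 | X Z1 | Start X Z1 | num num Z1; X → num | Z | num id; Z1 → X Start Z1 | ε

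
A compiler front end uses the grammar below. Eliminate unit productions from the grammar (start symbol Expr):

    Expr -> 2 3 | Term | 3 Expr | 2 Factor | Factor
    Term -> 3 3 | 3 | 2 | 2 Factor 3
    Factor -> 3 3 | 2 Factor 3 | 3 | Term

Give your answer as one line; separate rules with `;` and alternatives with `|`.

Expr -> 3 3 | 3 | 2 | 2 Factor 3 | 2 3 | 3 Expr | 2 Factor; Term -> 3 3 | 3 | 2 | 2 Factor 3; Factor -> 3 3 | 3 | 2 | 2 Factor 3

Unit pairs: Expr ⇒* {Factor, Term}; Factor ⇒* {Term}.
For every A with A ⇒* B via unit rules, add B's non-unit alternatives to A; then delete every rule of the form X → Y.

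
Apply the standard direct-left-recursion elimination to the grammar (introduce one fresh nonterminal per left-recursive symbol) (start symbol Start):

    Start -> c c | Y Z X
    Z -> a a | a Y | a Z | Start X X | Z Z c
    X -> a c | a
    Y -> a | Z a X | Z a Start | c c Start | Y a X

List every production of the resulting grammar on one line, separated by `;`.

Directly left-recursive nonterminals: Z, Y.
For Z: α = {Z c}, β = {a a, a Y, a Z, Start X X}. Rewrite as Z → β Z1 and Z1 → α Z1 | ε.
For Y: α = {a X}, β = {a, Z a X, Z a Start, c c Start}. Rewrite as Y → β Y1 and Y1 → α Y1 | ε.

Start -> c c | Y Z X; Z -> a a Z1 | a Y Z1 | a Z Z1 | Start X X Z1; X -> a c | a; Y -> a Y1 | Z a X Y1 | Z a Start Y1 | c c Start Y1; Z1 -> Z c Z1 | ε; Y1 -> a X Y1 | ε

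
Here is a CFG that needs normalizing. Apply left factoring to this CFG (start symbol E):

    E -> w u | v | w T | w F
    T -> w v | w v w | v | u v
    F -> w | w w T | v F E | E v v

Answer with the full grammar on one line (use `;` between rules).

E has alternatives sharing prefix 'w': factor to E → w E' with E' → u | T | F.
T has alternatives sharing prefix 'w v': factor to T → w v T' with T' → ε | w.
F has alternatives sharing prefix 'w': factor to F → w F' with F' → ε | w T.

E -> v | w E'; T -> v | u v | w v T'; F -> v F E | E v v | w F'; E' -> u | T | F; T' -> ε | w; F' -> ε | w T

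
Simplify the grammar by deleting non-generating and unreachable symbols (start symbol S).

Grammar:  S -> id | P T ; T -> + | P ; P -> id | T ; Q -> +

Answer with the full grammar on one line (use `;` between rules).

Generating nonterminals: {P, Q, S, T}.
Reachable from S after that: {P, S, T}.
Removed useless symbols: {Q} and every production mentioning them.

S -> id | P T; T -> + | P; P -> id | T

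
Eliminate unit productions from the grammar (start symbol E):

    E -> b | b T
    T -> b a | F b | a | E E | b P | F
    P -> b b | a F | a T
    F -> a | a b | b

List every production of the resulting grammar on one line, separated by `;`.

E -> b | b T; T -> a | a b | b | b a | F b | E E | b P; P -> b b | a F | a T; F -> a | a b | b

Unit pairs: T ⇒* {F}.
Replace each nonterminal's rules with the union of the non-unit rules of every nonterminal it unit-derives.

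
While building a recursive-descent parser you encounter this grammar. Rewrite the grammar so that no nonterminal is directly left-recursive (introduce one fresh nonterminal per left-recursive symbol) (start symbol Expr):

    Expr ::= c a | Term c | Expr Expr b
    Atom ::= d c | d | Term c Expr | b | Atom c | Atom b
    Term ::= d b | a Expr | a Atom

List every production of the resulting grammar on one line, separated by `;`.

Expr ::= c a Expr1 | Term c Expr1; Atom ::= d c Atom1 | d Atom1 | Term c Expr Atom1 | b Atom1; Term ::= d b | a Expr | a Atom; Expr1 ::= Expr b Expr1 | ε; Atom1 ::= c Atom1 | b Atom1 | ε

Expr, Atom are directly left-recursive.
For Expr: α = {Expr b}, β = {c a, Term c}. Rewrite as Expr → β Expr1 and Expr1 → α Expr1 | ε.
For Atom: α = {c, b}, β = {d c, d, Term c Expr, b}. Rewrite as Atom → β Atom1 and Atom1 → α Atom1 | ε.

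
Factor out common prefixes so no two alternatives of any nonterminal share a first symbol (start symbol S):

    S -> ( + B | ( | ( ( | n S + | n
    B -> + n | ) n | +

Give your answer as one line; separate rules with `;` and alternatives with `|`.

S has alternatives sharing prefix '(': factor to S → ( S' with S' → + B | ε | (.
S has alternatives sharing prefix 'n': factor to S → n S'' with S'' → S + | ε.
B has alternatives sharing prefix '+': factor to B → + B' with B' → n | ε.

S -> ( S' | n S''; B -> ) n | + B'; S' -> + B | ε | (; S'' -> S + | ε; B' -> n | ε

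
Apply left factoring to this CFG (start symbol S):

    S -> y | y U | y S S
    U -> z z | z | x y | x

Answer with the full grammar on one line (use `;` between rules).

S has alternatives sharing prefix 'y': factor to S → y S' with S' → ε | U | S S.
U has alternatives sharing prefix 'z': factor to U → z U' with U' → z | ε.
U has alternatives sharing prefix 'x': factor to U → x U'' with U'' → y | ε.

S -> y S'; U -> z U' | x U''; S' -> ε | U | S S; U' -> z | ε; U'' -> y | ε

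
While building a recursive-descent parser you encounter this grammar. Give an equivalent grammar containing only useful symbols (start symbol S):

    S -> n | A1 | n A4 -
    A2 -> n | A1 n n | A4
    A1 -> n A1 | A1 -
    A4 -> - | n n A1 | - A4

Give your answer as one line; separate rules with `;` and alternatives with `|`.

S -> n | n A4 -; A4 -> - | - A4

Generating nonterminals: {A2, A4, S}.
Reachable from S after that: {A4, S}.
Removed useless symbols: {A1, A2} and every production mentioning them.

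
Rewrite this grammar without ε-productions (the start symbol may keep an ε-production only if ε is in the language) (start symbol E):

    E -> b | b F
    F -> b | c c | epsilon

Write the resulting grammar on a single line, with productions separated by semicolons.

E -> b | b F; F -> b | c c

Nullable nonterminals: {F}.
ε ∉ L(G), so no ε-production is kept.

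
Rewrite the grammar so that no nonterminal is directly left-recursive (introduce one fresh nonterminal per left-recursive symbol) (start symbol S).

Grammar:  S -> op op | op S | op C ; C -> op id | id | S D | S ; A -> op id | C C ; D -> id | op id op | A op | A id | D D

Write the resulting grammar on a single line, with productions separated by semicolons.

S -> op op | op S | op C; C -> op id | id | S D | S; A -> op id | C C; D -> id D' | op id op D' | A op D' | A id D'; D' -> D D' | eps

Left recursion appears on D.
For D: α = {D}, β = {id, op id op, A op, A id}. Rewrite as D → β D' and D' → α D' | ε.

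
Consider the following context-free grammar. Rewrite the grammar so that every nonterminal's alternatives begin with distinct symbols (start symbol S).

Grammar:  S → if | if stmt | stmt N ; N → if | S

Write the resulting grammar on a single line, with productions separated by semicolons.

S → stmt N | if S'; N → if | S; S' → ε | stmt

S has alternatives sharing prefix 'if': factor to S → if S' with S' → ε | stmt.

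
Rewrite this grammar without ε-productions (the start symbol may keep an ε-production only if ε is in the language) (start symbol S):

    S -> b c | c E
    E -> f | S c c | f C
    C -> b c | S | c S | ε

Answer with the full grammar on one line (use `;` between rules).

S -> b c | c E; E -> f | S c c | f C; C -> b c | S | c S

The nullable symbols are {C}.
ε ∉ L(G), so no ε-production is kept.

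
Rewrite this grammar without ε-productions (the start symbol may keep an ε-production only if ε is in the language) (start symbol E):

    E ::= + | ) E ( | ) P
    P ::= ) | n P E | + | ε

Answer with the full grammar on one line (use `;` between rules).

The nullable symbols are {P}.
ε ∉ L(G), so no ε-production is kept.
Expand every rule over subsets of its nullable positions: E → ) P gives ) P | ). P → n P E gives n P E | n E.

E ::= + | ) E ( | ) P | ); P ::= ) | n P E | n E | +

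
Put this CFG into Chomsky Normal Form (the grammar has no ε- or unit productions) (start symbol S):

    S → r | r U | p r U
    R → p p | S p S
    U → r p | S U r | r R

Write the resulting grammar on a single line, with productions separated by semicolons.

Introduce a nonterminal for each terminal appearing in a rule of length ≥ 2: X1 → r, X2 → p.
Binarize each right-hand side of length ≥ 3 by chaining fresh nonterminals (Y1, Y2, …): affected rules were S → X2 X1 U; R → S X2 S; U → S U X1.

S → r | X1 U | X2 Y1; R → X2 X2 | S Y2; U → X1 X2 | S Y3 | X1 R; X1 → r; X2 → p; Y1 → X1 U; Y2 → X2 S; Y3 → U X1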